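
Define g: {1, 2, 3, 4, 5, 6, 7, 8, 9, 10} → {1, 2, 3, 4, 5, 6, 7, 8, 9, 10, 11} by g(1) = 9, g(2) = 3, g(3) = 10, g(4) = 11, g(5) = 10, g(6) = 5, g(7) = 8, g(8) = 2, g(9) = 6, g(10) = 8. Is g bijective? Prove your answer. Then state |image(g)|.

g(3) = 10 = g(5) with 3 ≠ 5, so g is not injective, hence not bijective.
The image of g is {2, 3, 5, 6, 8, 9, 10, 11}, which has 8 elements.

8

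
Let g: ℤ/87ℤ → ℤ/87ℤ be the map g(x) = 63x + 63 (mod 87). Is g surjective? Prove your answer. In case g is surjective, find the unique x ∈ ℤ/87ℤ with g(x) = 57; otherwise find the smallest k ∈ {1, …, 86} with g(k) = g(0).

29

Recall that surjectivity means every element of the codomain has a preimage under g.
Since gcd(63, 87) = 3, we have 63x ≡ 0 (mod 3) for all x, so g(x) ≡ 0 (mod 3).
But 1 ≢ 0 (mod 3), so 1 ∈ ℤ/87ℤ has no preimage. So g is not surjective.
Since g is not surjective, we find the least positive k with g(k) = g(0): this means 63k ≡ 0 (mod 87), i.e. 87 ∣ 63k. Since gcd(63, 87) = 3, dividing through by 3 this holds exactly when 29 ∣ 21k, and as gcd(21, 29) = 1, exactly when 29 ∣ k.
The smallest positive such k is 29.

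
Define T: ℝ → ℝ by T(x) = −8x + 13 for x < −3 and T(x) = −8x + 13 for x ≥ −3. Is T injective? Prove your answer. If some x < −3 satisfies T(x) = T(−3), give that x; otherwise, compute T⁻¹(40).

Both pieces are strictly decreasing (slopes −8 and −8), so each is injective on its own interval.
The left piece maps (−∞, −3) onto (37, ∞); the right piece maps [−3, ∞) onto (−∞, 37].
These images are disjoint, so no value is attained by both pieces. Thus T is injective.
Because the two images are disjoint, no x < −3 has T(x) = T(−3), so we compute T⁻¹(40): 40 lies in (37, ∞), so solve −8x + 13 = 40: x = (40 − 13)/(−8) = −27/8.

-27/8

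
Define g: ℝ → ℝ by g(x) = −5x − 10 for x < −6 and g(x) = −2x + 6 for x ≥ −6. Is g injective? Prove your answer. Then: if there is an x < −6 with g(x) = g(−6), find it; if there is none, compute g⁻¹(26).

Both pieces are strictly decreasing (slopes −5 and −2), so each is injective on its own interval.
The left piece maps (−∞, −6) onto (20, ∞); the right piece maps [−6, ∞) onto (−∞, 18].
These images are disjoint, so no value is attained by both pieces. Therefore g is injective.
Because the two images are disjoint, no x < −6 has g(x) = g(−6), so we compute g⁻¹(26): 26 lies in (20, ∞), so solve −5x − 10 = 26: x = (26 + 10)/(−5) = −36/5.

-36/5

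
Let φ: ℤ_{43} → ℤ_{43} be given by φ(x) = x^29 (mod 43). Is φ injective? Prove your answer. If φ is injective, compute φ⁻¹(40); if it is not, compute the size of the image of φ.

25

Since 43 is prime, the nonzero elements of ℤ_{43} form a cyclic group of order 42.
As gcd(29, 42) = 1, raising to the 29th power is a bijection on this group: if a^29 ≡ b^29 then (ab^{−1})^29 = 1, and the only element of order dividing gcd(29, 42) = 1 is 1, so a = b.
With φ(0) = 0 this makes φ injective on all of ℤ_{43}, hence bijective (finite equal-size domain and codomain). In particular φ is injective.
Since φ is injective, we find the preimage of 40. The inverse of x ↦ x^29 on (ℤ_{43})^× is x ↦ x^29, because 29·29 = 841 = 20·42 + 1 ≡ 1 (mod 42) and x^{42} = 1 for x ≠ 0 (Fermat). So φ⁻¹(40) = 40^29 mod 43.
Repeated squaring mod 43: 40^1 ≡ 40, 40^2 ≡ 40² = 1600 ≡ 9, 40^4 ≡ 9² = 81 ≡ 38, 40^8 ≡ 38² = 1444 ≡ 25, 40^16 ≡ 25² = 625 ≡ 23. Since 29 = 16 + 8 + 4 + 1, 40^29 ≡ 23·25·38·40: 23·25 = 575 ≡ 16, then 16·38 = 608 ≡ 6, then 6·40 = 240 ≡ 25. So 40^29 ≡ 25 (mod 43).
Hence φ⁻¹(40) = 25.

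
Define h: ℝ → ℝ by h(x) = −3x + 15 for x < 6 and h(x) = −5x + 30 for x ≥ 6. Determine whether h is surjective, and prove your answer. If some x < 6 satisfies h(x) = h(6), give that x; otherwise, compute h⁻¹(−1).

5

Both pieces are strictly decreasing (slopes −3 and −5), so each is injective on its own interval.
The left piece maps (−∞, 6) onto (−3, ∞); the right piece maps [6, ∞) onto (−∞, 0].
The union (−3, ∞) ∪ (−∞, 0] covers ℝ, so h is surjective.
For the follow-up: the images overlap, so an x < 6 with h(x) = h(6) exists. h(6) = 0; solving −3x + 15 = 0 for x < 6 gives x = (0 − 15)/(−3) = 5.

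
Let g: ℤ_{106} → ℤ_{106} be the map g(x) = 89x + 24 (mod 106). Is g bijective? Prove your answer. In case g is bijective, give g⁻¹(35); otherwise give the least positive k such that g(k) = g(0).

43

Recall: injectivity means: for all u, v in the domain, g(u) = g(v) implies u = v.
Suppose g(u) = g(v) in ℤ_{106}. Then 89u + 24 ≡ 89v + 24 (mod 106), so 89(u − v) ≡ 0 (mod 106).
Since gcd(89, 106) = 1, 89 is invertible modulo 106, hence u − v ≡ 0 (mod 106), i.e. u = v.
We now compute 89⁻¹ mod 106 explicitly. Euclid's algorithm: 106 = 1·89 + 17, 89 = 5·17 + 4, 17 = 4·4 + 1; back-substituting gives 1 = 81·89 − 68·106, so 89⁻¹ ≡ 81 (mod 106).
For any y ∈ ℤ_{106}, x = 81(y − 24) mod 106 satisfies g(x) = 89·81(y − 24) + 24 ≡ y (since 89·81 ≡ 1 mod 106). So every y has a preimage.
So g is bijective.
Since g is bijective, we find g⁻¹(35): we need 89x ≡ 35 − 24 ≡ 11 (mod 106). Using 89⁻¹ = 81: x ≡ 81·11 = 891 = 8·106 + 43, so x = 43.
Check: g(43) = 89·43 + 24 = 3851 = 36·106 + 35 ≡ 35 (mod 106).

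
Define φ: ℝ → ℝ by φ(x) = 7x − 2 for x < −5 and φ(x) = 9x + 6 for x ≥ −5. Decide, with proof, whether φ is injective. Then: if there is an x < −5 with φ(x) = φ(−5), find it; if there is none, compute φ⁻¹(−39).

Both pieces are strictly increasing (slopes 7 and 9), so each is injective on its own interval.
The left piece maps (−∞, −5) onto (−∞, −37); the right piece maps [−5, ∞) onto [−39, ∞).
These images overlap. In particular φ(−5) = −39 (right piece), and solving 7x − 2 = −39 on the left piece gives x = −37/7 < −5.
So φ(−37/7) = φ(−5) with −37/7 ≠ −5, and φ is not injective. This x = −37/7 is the requested value below −5.

-37/7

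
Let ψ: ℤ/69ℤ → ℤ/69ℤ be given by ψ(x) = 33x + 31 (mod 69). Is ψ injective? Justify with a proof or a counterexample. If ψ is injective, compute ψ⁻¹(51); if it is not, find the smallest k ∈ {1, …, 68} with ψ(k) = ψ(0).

23

Recall: ψ is injective when ψ(u) = ψ(v) forces u = v.
We have gcd(33, 69) = 3 > 1. Taking u = 0 and v = 23: ψ(0) = 31 and ψ(23) = 33·23 + 31 = 790 ≡ 31 (mod 69).
So ψ(0) = ψ(23) while 0 ≠ 23, thus ψ is not injective.
Since ψ is not injective, we find the least positive k with ψ(k) = ψ(0): this means 33k ≡ 0 (mod 69), i.e. 69 ∣ 33k. Since gcd(33, 69) = 3, dividing through by 3 this holds exactly when 23 ∣ 11k, and as gcd(11, 23) = 1, exactly when 23 ∣ k.
The smallest positive such k is 23.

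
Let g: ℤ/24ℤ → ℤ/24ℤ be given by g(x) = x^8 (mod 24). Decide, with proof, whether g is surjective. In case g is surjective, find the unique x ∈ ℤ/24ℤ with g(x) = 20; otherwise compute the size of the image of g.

g(2): Repeated squaring mod 24: 2^1 ≡ 2, 2^2 ≡ 2² = 4, 2^4 ≡ 4² = 16, 2^8 ≡ 16² = 256 ≡ 16. So 2^8 ≡ 16 (mod 24).
g(4): Repeated squaring mod 24: 4^1 ≡ 4, 4^2 ≡ 4² = 16, 4^4 ≡ 16² = 256 ≡ 16, 4^8 ≡ 16² = 256 ≡ 16. So 4^8 ≡ 16 (mod 24).
So g(2) = g(4) = 16 while 2 ≠ 4, thus g is not injective.
A non-injective map from the 24-element set ℤ/24ℤ to itself takes at most 23 distinct values, so it cannot be surjective. Thus g is not surjective.
Since g is not surjective, we determine |image(g)|. Computing x^8 mod 24 for each x (by repeated squaring, reducing mod 24 at every step), the values g(0), g(1), …, g(23) are: 0, 1, 16, 9, 16, 1, 0, 1, 16, 9, 16, 1, 0, 1, 16, 9, 16, 1, 0, 1, 16, 9, 16, 1.
The distinct values are {0, 1, 9, 16}; there are 4 of them.

4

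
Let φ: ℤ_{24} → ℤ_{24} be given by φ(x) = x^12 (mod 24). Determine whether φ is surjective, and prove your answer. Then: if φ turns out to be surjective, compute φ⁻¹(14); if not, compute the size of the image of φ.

φ(2): Repeated squaring mod 24: 2^1 ≡ 2, 2^2 ≡ 2² = 4, 2^4 ≡ 4² = 16, 2^8 ≡ 16² = 256 ≡ 16. Since 12 = 8 + 4, 2^12 ≡ 16·16: 16·16 = 256 ≡ 16. So 2^12 ≡ 16 (mod 24).
φ(4): Repeated squaring mod 24: 4^1 ≡ 4, 4^2 ≡ 4² = 16, 4^4 ≡ 16² = 256 ≡ 16, 4^8 ≡ 16² = 256 ≡ 16. Since 12 = 8 + 4, 4^12 ≡ 16·16: 16·16 = 256 ≡ 16. So 4^12 ≡ 16 (mod 24).
So φ(2) = φ(4) = 16 while 2 ≠ 4, hence φ is not injective.
A non-injective map from the 24-element set ℤ_{24} to itself takes at most 23 distinct values, so it cannot be surjective. Thus φ is not surjective.
Since φ is not surjective, we determine |image(φ)|. Computing x^12 mod 24 for each x (by repeated squaring, reducing mod 24 at every step), the values φ(0), φ(1), …, φ(23) are: 0, 1, 16, 9, 16, 1, 0, 1, 16, 9, 16, 1, 0, 1, 16, 9, 16, 1, 0, 1, 16, 9, 16, 1.
The distinct values are {0, 1, 9, 16}; there are 4 of them.

4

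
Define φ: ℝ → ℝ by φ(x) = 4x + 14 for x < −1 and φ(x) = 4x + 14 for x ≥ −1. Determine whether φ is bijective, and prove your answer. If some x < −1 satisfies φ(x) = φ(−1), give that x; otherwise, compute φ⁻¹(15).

Both pieces are strictly increasing (slopes 4 and 4), so each is injective on its own interval.
The left piece maps (−∞, −1) onto (−∞, 10); the right piece maps [−1, ∞) onto [10, ∞).
Since 10 = 10, the images partition ℝ: φ is injective and surjective, hence bijective.
Because the two images are disjoint, no x < −1 has φ(x) = φ(−1), so we compute φ⁻¹(15): 15 lies in [10, ∞), so solve 4x + 14 = 15: x = (15 − 14)/4 = 1/4.

1/4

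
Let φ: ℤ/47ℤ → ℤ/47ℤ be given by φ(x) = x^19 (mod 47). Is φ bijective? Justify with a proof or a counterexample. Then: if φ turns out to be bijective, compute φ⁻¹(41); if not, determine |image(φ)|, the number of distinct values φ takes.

Since 47 is prime, the nonzero elements of ℤ/47ℤ form a cyclic group of order 46.
As gcd(19, 46) = 1, raising to the 19th power is a bijection on this group: if u^19 ≡ v^19 then (uv^{−1})^19 = 1, and the only element of order dividing gcd(19, 46) = 1 is 1, so u = v.
With φ(0) = 0 this makes φ injective on all of ℤ/47ℤ, hence bijective (finite equal-size domain and codomain). In particular φ is bijective.
Since φ is bijective, we find the preimage of 41. The inverse of x ↦ x^19 on (ℤ/47ℤ)^× is x ↦ x^17, because 19·17 = 323 = 7·46 + 1 ≡ 1 (mod 46) and x^{46} = 1 for x ≠ 0 (Fermat). So φ⁻¹(41) = 41^17 mod 47.
Repeated squaring mod 47: 41^1 ≡ 41, 41^2 ≡ 41² = 1681 ≡ 36, 41^4 ≡ 36² = 1296 ≡ 27, 41^8 ≡ 27² = 729 ≡ 24, 41^16 ≡ 24² = 576 ≡ 12. Since 17 = 16 + 1, 41^17 ≡ 12·41: 12·41 = 492 ≡ 22. So 41^17 ≡ 22 (mod 47).
Hence φ⁻¹(41) = 22.

22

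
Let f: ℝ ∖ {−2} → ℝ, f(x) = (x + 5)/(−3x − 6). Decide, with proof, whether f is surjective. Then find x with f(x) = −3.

-13/8

If f(x) = −1/3, cross-multiplying gives −3(x + 5) = 1(−3x − 6), which simplifies to −15 = −6 — false.  So −1/3 has no preimage and f is not surjective.
Solving f(x) = −3: cross-multiplying gives x + 5 = −3(−3x − 6), which rearranges to −8x = 13, so x = −13/8.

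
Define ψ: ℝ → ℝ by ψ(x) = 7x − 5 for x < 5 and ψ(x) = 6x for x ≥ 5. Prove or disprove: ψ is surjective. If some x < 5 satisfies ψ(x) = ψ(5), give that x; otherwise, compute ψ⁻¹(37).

Both pieces are strictly increasing (slopes 7 and 6), so each is injective on its own interval.
The left piece maps (−∞, 5) onto (−∞, 30); the right piece maps [5, ∞) onto [30, ∞).
These images together cover ℝ, so ψ is surjective.
Because the two images are disjoint, no x < 5 has ψ(x) = ψ(5), so we compute ψ⁻¹(37): 37 lies in [30, ∞), so solve 6x = 37: x = (37 − 0)/6 = 37/6.

37/6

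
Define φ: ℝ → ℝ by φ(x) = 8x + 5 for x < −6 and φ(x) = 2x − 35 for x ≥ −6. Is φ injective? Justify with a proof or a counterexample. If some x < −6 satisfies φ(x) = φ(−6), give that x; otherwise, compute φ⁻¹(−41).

Both pieces are strictly increasing (slopes 8 and 2), so each is injective on its own interval.
The left piece maps (−∞, −6) onto (−∞, −43); the right piece maps [−6, ∞) onto [−47, ∞).
These images overlap. In particular φ(−6) = −47 (right piece), and solving 8x + 5 = −47 on the left piece gives x = −13/2 < −6.
So φ(−13/2) = φ(−6) with −13/2 ≠ −6, and φ is not injective. This x = −13/2 is the requested value below −6.

-13/2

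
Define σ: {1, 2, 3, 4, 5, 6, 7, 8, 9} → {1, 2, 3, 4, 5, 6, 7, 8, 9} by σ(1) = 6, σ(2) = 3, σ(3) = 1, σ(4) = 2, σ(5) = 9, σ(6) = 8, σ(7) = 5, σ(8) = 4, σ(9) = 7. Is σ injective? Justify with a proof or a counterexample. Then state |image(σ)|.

The values σ(1), …, σ(9) are 6, 3, 1, 2, 9, 8, 5, 4, 7 — all distinct.
So σ(a) = σ(b) only when a = b, and σ is injective.
The image of σ is {1, 2, 3, 4, 5, 6, 7, 8, 9}, which has 9 elements.

9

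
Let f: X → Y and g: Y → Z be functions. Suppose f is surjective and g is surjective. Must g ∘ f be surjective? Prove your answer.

Let c ∈ Z. Since g is surjective, there is b ∈ Y with g(b) = c. Since f is surjective, there is a ∈ X with f(a) = b.
Then (g ∘ f)(a) = g(b) = c. Hence g ∘ f is surjective.

surjective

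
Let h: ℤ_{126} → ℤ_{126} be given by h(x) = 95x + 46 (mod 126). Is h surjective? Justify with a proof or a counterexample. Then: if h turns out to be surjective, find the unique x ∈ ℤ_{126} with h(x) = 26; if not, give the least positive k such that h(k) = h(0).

86

Since gcd(95, 126) = 1, 95 is invertible modulo 126. Euclid's algorithm: 126 = 1·95 + 31, 95 = 3·31 + 2, 31 = 15·2 + 1; back-substituting gives 1 = 65·95 − 49·126, so 95⁻¹ ≡ 65 (mod 126).
For any y ∈ ℤ_{126}, x = 65(y − 46) mod 126 satisfies h(x) = 95·65(y − 46) + 46 ≡ y (since 95·65 ≡ 1 mod 126). So every y has a preimage.
Hence h is surjective.
Since h is surjective, we compute h⁻¹(26): solve 95x + 46 ≡ 26 (mod 126), i.e. 95x ≡ 106 (mod 126).
Multiplying by 95⁻¹ = 65 gives x ≡ 65·106 = 6890 = 54·126 + 86 ≡ 86 (mod 126).
Check: h(86) = 95·86 + 46 = 8216 = 65·126 + 26 ≡ 26 (mod 126).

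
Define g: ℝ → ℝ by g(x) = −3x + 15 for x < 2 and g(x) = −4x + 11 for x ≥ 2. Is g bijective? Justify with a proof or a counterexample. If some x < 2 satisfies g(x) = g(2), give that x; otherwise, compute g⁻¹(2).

Both pieces are strictly decreasing (slopes −3 and −4), so each is injective on its own interval.
The left piece maps (−∞, 2) onto (9, ∞); the right piece maps [2, ∞) onto (−∞, 3].
The images leave a gap (9 has no preimage), so g is not surjective, hence not bijective.
Because the two images are disjoint, no x < 2 has g(x) = g(2), so we compute g⁻¹(2): 2 lies in (−∞, 3], so solve −4x + 11 = 2: x = (2 − 11)/(−4) = 9/4.

9/4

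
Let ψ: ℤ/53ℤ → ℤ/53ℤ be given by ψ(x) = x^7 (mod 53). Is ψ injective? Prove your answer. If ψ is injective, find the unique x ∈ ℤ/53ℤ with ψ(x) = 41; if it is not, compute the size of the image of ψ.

Since 53 is prime, the nonzero elements of ℤ/53ℤ form a cyclic group of order 52.
As gcd(7, 52) = 1, raising to the 7th power is a bijection on this group: if u^7 ≡ v^7 then (uv^{−1})^7 = 1, and the only element of order dividing gcd(7, 52) = 1 is 1, so u = v.
With ψ(0) = 0 this makes ψ injective on all of ℤ/53ℤ, hence bijective (finite equal-size domain and codomain). In particular ψ is injective.
Since ψ is injective, we find the preimage of 41. The inverse of x ↦ x^7 on (ℤ/53ℤ)^× is x ↦ x^15, because 7·15 = 105 = 2·52 + 1 ≡ 1 (mod 52) and x^{52} = 1 for x ≠ 0 (Fermat). So ψ⁻¹(41) = 41^15 mod 53.
Repeated squaring mod 53: 41^1 ≡ 41, 41^2 ≡ 41² = 1681 ≡ 38, 41^4 ≡ 38² = 1444 ≡ 13, 41^8 ≡ 13² = 169 ≡ 10. Since 15 = 8 + 4 + 2 + 1, 41^15 ≡ 10·13·38·41: 10·13 = 130 ≡ 24, then 24·38 = 912 ≡ 11, then 11·41 = 451 ≡ 27. So 41^15 ≡ 27 (mod 53).
Hence ψ⁻¹(41) = 27.

27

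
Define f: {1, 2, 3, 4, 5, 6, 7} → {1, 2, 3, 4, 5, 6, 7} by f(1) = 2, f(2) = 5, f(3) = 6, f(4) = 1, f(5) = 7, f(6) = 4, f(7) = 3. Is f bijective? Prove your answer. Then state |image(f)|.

The values 2, 5, 6, 1, 7, 4, 3 are a permutation of {1, 2, 3, 4, 5, 6, 7}: each element appears exactly once.
So f is injective and surjective, hence bijective.
The image of f is {1, 2, 3, 4, 5, 6, 7}, which has 7 elements.

7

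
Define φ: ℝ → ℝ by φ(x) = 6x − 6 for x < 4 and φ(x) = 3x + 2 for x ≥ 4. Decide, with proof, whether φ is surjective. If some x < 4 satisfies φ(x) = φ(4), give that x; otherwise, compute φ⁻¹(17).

10/3

Both pieces are strictly increasing (slopes 6 and 3), so each is injective on its own interval.
The left piece maps (−∞, 4) onto (−∞, 18); the right piece maps [4, ∞) onto [14, ∞).
The union (−∞, 18) ∪ [14, ∞) covers ℝ, so φ is surjective.
For the follow-up: the images overlap, so an x < 4 with φ(x) = φ(4) exists. φ(4) = 14; solving 6x − 6 = 14 for x < 4 gives x = (14 + 6)/6 = 10/3.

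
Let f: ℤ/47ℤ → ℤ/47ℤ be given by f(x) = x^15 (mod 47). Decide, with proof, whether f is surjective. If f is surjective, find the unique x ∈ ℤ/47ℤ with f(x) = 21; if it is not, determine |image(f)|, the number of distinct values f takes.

Since 47 is prime, the nonzero elements of ℤ/47ℤ form a cyclic group of order 46.
As gcd(15, 46) = 1, raising to the 15th power is a bijection on this group: if x_1^15 ≡ x_2^15 then (x_1x_2^{−1})^15 = 1, and the only element of order dividing gcd(15, 46) = 1 is 1, so x_1 = x_2.
With f(0) = 0 this makes f injective on all of ℤ/47ℤ, hence bijective (finite equal-size domain and codomain). In particular f is surjective.
Since f is surjective, we find the preimage of 21. The inverse of x ↦ x^15 on (ℤ/47ℤ)^× is x ↦ x^43, because 15·43 = 645 = 14·46 + 1 ≡ 1 (mod 46) and x^{46} = 1 for x ≠ 0 (Fermat). So f⁻¹(21) = 21^43 mod 47.
Repeated squaring mod 47: 21^1 ≡ 21, 21^2 ≡ 21² = 441 ≡ 18, 21^4 ≡ 18² = 324 ≡ 42, 21^8 ≡ 42² = 1764 ≡ 25, 21^16 ≡ 25² = 625 ≡ 14, 21^32 ≡ 14² = 196 ≡ 8. Since 43 = 32 + 8 + 2 + 1, 21^43 ≡ 8·25·18·21: 8·25 = 200 ≡ 12, then 12·18 = 216 ≡ 28, then 28·21 = 588 ≡ 24. So 21^43 ≡ 24 (mod 47).
Hence f⁻¹(21) = 24.

24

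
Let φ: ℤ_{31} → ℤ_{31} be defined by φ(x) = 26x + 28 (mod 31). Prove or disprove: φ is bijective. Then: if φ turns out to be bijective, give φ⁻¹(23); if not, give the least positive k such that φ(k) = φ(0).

If φ(x_1) = φ(x_2), then 26x_1 ≡ 26x_2 (mod 31). Because gcd(26, 31) = 1, we may cancel 26 to get x_1 ≡ x_2 (mod 31).
We now compute 26⁻¹ mod 31 explicitly. Euclid's algorithm: 31 = 1·26 + 5, 26 = 5·5 + 1; back-substituting gives 1 = 6·26 − 5·31, so 26⁻¹ ≡ 6 (mod 31).
For any y ∈ ℤ_{31}, x = 6(y − 28) mod 31 satisfies φ(x) = 26·6(y − 28) + 28 ≡ y (since 26·6 ≡ 1 mod 31). So every y has a preimage.
So φ is bijective.
Since φ is bijective, we find φ⁻¹(23): we need 26x ≡ 23 − 28 ≡ 26 (mod 31). Using 26⁻¹ = 6: x ≡ 6·26 = 156 = 5·31 + 1, so x = 1.
Check: φ(1) = 26·1 + 28 = 54 = 1·31 + 23 ≡ 23 (mod 31).

1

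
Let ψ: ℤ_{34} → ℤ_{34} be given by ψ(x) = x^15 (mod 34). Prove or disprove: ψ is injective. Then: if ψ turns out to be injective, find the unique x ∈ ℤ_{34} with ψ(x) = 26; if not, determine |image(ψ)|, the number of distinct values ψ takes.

Computing x^15 mod 34 for each x (by repeated squaring, reducing mod 34 at every step), the values ψ(0), ψ(1), …, ψ(33) are: 0, 1, 26, 23, 30, 7, 20, 5, 32, 19, 12, 31, 10, 21, 28, 25, 16, 17, 18, 9, 6, 13, 24, 3, 22, 15, 2, 29, 14, 27, 4, 11, 8, 33.
Every element of ℤ_{34} appears exactly once in this list, so ψ is a bijection, and in particular injective.
Since ψ is injective, we read off the preimage of 26 from the same table: ψ(2) = 26, so ψ⁻¹(26) = 2.

2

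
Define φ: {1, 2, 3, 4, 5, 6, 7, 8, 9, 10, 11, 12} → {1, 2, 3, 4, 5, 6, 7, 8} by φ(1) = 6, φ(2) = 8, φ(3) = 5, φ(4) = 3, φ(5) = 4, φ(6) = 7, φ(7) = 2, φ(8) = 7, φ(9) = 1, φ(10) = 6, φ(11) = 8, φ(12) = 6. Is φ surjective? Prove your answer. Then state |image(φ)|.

Every element of the codomain has a preimage: 1 = φ(9), 2 = φ(7), 3 = φ(4), 4 = φ(5), 5 = φ(3), 6 = φ(1), 7 = φ(6), 8 = φ(2).
Therefore φ is surjective.
The image of φ is {1, 2, 3, 4, 5, 6, 7, 8}, which has 8 elements.

8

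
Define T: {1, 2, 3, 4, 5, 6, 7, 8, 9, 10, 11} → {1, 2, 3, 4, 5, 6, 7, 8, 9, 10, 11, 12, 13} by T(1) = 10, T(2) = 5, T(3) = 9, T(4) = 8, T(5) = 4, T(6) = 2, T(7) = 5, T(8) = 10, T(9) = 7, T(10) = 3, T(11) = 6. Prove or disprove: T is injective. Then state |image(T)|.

9

T(2) = 5 = T(7) with 2 ≠ 7, so T is not injective.
The image of T is {2, 3, 4, 5, 6, 7, 8, 9, 10}, which has 9 elements.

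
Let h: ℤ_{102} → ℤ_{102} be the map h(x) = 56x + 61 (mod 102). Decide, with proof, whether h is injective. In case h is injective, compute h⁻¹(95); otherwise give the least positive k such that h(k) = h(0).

51

We have gcd(56, 102) = 2 > 1. Taking x_1 = 0 and x_2 = 51: h(0) = 61 and h(51) = 56·51 + 61 = 2917 ≡ 61 (mod 102).
So h(0) = h(51) while 0 ≠ 51, thus h is not injective.
Since h is not injective, we find the least positive k with h(k) = h(0): this means 56k ≡ 0 (mod 102), i.e. 102 ∣ 56k. Since gcd(56, 102) = 2, dividing through by 2 this holds exactly when 51 ∣ 28k, and as gcd(28, 51) = 1, exactly when 51 ∣ k.
The smallest positive such k is 51.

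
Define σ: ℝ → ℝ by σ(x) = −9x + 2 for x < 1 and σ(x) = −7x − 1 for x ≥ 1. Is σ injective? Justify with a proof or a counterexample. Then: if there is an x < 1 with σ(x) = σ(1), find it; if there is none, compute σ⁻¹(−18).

Both pieces are strictly decreasing (slopes −9 and −7), so each is injective on its own interval.
The left piece maps (−∞, 1) onto (−7, ∞); the right piece maps [1, ∞) onto (−∞, −8].
These images are disjoint, so no value is attained by both pieces. Hence σ is injective.
Because the two images are disjoint, no x < 1 has σ(x) = σ(1), so we compute σ⁻¹(−18): −18 lies in (−∞, −8], so solve −7x − 1 = −18: x = (−18 + 1)/(−7) = 17/7.

17/7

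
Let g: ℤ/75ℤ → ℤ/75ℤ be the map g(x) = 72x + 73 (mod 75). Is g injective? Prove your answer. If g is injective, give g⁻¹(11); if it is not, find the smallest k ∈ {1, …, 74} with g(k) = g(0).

We have gcd(72, 75) = 3 > 1. Taking s = 0 and t = 25: g(0) = 73 and g(25) = 72·25 + 73 = 1873 ≡ 73 (mod 75).
So g(0) = g(25) while 0 ≠ 25, hence g is not injective.
Since g is not injective, we find the least positive k with g(k) = g(0): this means 72k ≡ 0 (mod 75), i.e. 75 ∣ 72k. Since gcd(72, 75) = 3, dividing through by 3 this holds exactly when 25 ∣ 24k, and as gcd(24, 25) = 1, exactly when 25 ∣ k.
The smallest positive such k is 25.

25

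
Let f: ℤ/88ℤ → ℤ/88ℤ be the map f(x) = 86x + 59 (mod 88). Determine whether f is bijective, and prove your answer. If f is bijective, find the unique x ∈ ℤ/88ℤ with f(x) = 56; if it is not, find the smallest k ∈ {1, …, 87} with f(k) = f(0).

44

We have gcd(86, 88) = 2 > 1. Taking u = 0 and v = 44: f(0) = 59 and f(44) = 86·44 + 59 = 3843 ≡ 59 (mod 88).
So f(0) = f(44) while 0 ≠ 44, hence f is not injective, hence not bijective.
Since f is not bijective, we find the least positive k with f(k) = f(0): this means 86k ≡ 0 (mod 88), i.e. 88 ∣ 86k. Since gcd(86, 88) = 2, dividing through by 2 this holds exactly when 44 ∣ 43k, and as gcd(43, 44) = 1, exactly when 44 ∣ k.
The smallest positive such k is 44.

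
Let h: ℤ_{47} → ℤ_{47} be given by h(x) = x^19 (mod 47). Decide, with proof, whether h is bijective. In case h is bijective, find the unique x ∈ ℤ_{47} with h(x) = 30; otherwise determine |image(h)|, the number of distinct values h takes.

10

Since 47 is prime, the nonzero elements of ℤ_{47} form a cyclic group of order 46.
As gcd(19, 46) = 1, raising to the 19th power is a bijection on this group: if a^19 ≡ b^19 then (ab^{−1})^19 = 1, and the only element of order dividing gcd(19, 46) = 1 is 1, so a = b.
With h(0) = 0 this makes h injective on all of ℤ_{47}, hence bijective (finite equal-size domain and codomain). In particular h is bijective.
Since h is bijective, we find the preimage of 30. The inverse of x ↦ x^19 on (ℤ_{47})^× is x ↦ x^17, because 19·17 = 323 = 7·46 + 1 ≡ 1 (mod 46) and x^{46} = 1 for x ≠ 0 (Fermat). So h⁻¹(30) = 30^17 mod 47.
Repeated squaring mod 47: 30^1 ≡ 30, 30^2 ≡ 30² = 900 ≡ 7, 30^4 ≡ 7² = 49 ≡ 2, 30^8 ≡ 2² = 4, 30^16 ≡ 4² = 16. Since 17 = 16 + 1, 30^17 ≡ 16·30: 16·30 = 480 ≡ 10. So 30^17 ≡ 10 (mod 47).
Hence h⁻¹(30) = 10.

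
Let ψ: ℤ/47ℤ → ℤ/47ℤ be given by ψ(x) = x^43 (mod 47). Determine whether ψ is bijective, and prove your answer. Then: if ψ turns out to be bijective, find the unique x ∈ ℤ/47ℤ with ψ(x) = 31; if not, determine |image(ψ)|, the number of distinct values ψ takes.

19

Since 47 is prime, the nonzero elements of ℤ/47ℤ form a cyclic group of order 46.
As gcd(43, 46) = 1, raising to the 43rd power is a bijection on this group: if a^43 ≡ b^43 then (ab^{−1})^43 = 1, and the only element of order dividing gcd(43, 46) = 1 is 1, so a = b.
With ψ(0) = 0 this makes ψ injective on all of ℤ/47ℤ, hence bijective (finite equal-size domain and codomain). In particular ψ is bijective.
Since ψ is bijective, we find the preimage of 31. The inverse of x ↦ x^43 on (ℤ/47ℤ)^× is x ↦ x^15, because 43·15 = 645 = 14·46 + 1 ≡ 1 (mod 46) and x^{46} = 1 for x ≠ 0 (Fermat). So ψ⁻¹(31) = 31^15 mod 47.
Repeated squaring mod 47: 31^1 ≡ 31, 31^2 ≡ 31² = 961 ≡ 21, 31^4 ≡ 21² = 441 ≡ 18, 31^8 ≡ 18² = 324 ≡ 42. Since 15 = 8 + 4 + 2 + 1, 31^15 ≡ 42·18·21·31: 42·18 = 756 ≡ 4, then 4·21 = 84 ≡ 37, then 37·31 = 1147 ≡ 19. So 31^15 ≡ 19 (mod 47).
Hence ψ⁻¹(31) = 19.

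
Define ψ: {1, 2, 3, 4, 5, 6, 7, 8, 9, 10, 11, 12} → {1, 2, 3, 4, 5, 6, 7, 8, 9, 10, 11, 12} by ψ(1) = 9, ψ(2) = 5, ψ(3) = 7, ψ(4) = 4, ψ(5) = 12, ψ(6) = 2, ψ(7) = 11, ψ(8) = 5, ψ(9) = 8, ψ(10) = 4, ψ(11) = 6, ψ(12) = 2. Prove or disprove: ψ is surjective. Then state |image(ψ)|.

No element maps to 1, so ψ is not surjective.
The image of ψ is {2, 4, 5, 6, 7, 8, 9, 11, 12}, which has 9 elements.

9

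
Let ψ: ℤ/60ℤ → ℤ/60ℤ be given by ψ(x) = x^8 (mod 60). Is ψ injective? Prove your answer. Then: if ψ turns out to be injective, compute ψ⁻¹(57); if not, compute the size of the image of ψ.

8

ψ(2): Repeated squaring mod 60: 2^1 ≡ 2, 2^2 ≡ 2² = 4, 2^4 ≡ 4² = 16, 2^8 ≡ 16² = 256 ≡ 16. So 2^8 ≡ 16 (mod 60).
ψ(4): Repeated squaring mod 60: 4^1 ≡ 4, 4^2 ≡ 4² = 16, 4^4 ≡ 16² = 256 ≡ 16, 4^8 ≡ 16² = 256 ≡ 16. So 4^8 ≡ 16 (mod 60).
So ψ(2) = ψ(4) = 16 while 2 ≠ 4, thus ψ is not injective.
Since ψ is not injective, we determine |image(ψ)|. Computing x^8 mod 60 for each x (by repeated squaring, reducing mod 60 at every step), the values ψ(0), ψ(1), …, ψ(59) are: 0, 1, 16, 21, 16, 25, 36, 1, 16, 21, 40, 1, 36, 1, 16, 45, 16, 1, 36, 1, 40, 21, 16, 1, 36, 25, 16, 21, 16, 1, 0, 1, 16, 21, 16, 25, 36, 1, 16, 21, 40, 1, 36, 1, 16, 45, 16, 1, 36, 1, 40, 21, 16, 1, 36, 25, 16, 21, 16, 1.
The distinct values are {0, 1, 16, 21, 25, 36, 40, 45}; there are 8 of them.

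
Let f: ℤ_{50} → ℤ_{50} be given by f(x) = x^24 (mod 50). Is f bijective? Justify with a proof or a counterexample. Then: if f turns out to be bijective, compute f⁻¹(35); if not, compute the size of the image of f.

f(1) = 1^24 = 1.
f(7): Repeated squaring mod 50: 7^1 ≡ 7, 7^2 ≡ 7² = 49, 7^4 ≡ 49² = 2401 ≡ 1, 7^8 ≡ 1² = 1, 7^16 ≡ 1² = 1. Since 24 = 16 + 8, 7^24 ≡ 1·1: 1·1 = 1. So 7^24 ≡ 1 (mod 50).
So f(1) = f(7) = 1 while 1 ≠ 7, hence f is not injective, hence not bijective.
Since f is not bijective, we determine |image(f)|. Computing x^24 mod 50 for each x (by repeated squaring, reducing mod 50 at every step), the values f(0), f(1), …, f(49) are: 0, 1, 16, 31, 6, 25, 46, 1, 46, 11, 0, 41, 36, 11, 16, 25, 36, 21, 26, 21, 0, 31, 6, 41, 26, 25, 26, 41, 6, 31, 0, 21, 26, 21, 36, 25, 16, 11, 36, 41, 0, 11, 46, 1, 46, 25, 6, 31, 16, 1.
The distinct values are {0, 1, 6, 11, 16, 21, 25, 26, 31, 36, 41, 46}; there are 12 of them.

12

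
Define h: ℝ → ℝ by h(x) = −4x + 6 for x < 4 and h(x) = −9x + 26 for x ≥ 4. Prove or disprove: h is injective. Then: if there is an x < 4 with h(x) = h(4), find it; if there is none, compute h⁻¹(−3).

Both pieces are strictly decreasing (slopes −4 and −9), so each is injective on its own interval.
The left piece maps (−∞, 4) onto (−10, ∞); the right piece maps [4, ∞) onto (−∞, −10].
These images are disjoint, so no value is attained by both pieces. Hence h is injective.
Because the two images are disjoint, no x < 4 has h(x) = h(4), so we compute h⁻¹(−3): −3 lies in (−10, ∞), so solve −4x + 6 = −3: x = (−3 − 6)/(−4) = 9/4.

9/4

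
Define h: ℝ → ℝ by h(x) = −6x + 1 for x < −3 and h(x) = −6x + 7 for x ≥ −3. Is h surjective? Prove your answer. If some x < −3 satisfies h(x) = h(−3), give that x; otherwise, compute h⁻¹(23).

Both pieces are strictly decreasing (slopes −6 and −6), so each is injective on its own interval.
The left piece maps (−∞, −3) onto (19, ∞); the right piece maps [−3, ∞) onto (−∞, 25].
The union (19, ∞) ∪ (−∞, 25] covers ℝ, so h is surjective.
For the follow-up: the images overlap, so an x < −3 with h(x) = h(−3) exists. h(−3) = 25; solving −6x + 1 = 25 for x < −3 gives x = (25 − 1)/(−6) = −4.

-4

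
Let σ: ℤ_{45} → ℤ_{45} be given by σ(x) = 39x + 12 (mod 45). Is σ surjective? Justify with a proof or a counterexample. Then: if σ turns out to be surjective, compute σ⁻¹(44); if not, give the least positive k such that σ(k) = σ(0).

Since gcd(39, 45) = 3, we have 39x ≡ 0 (mod 3) for all x, so σ(x) ≡ 0 (mod 3).
But 1 ≢ 0 (mod 3), so 1 ∈ ℤ_{45} has no preimage. Thus σ is not surjective.
Since σ is not surjective, we find the least positive k with σ(k) = σ(0): this means 39k ≡ 0 (mod 45), i.e. 45 ∣ 39k. Since gcd(39, 45) = 3, dividing through by 3 this holds exactly when 15 ∣ 13k, and as gcd(13, 15) = 1, exactly when 15 ∣ k.
The smallest positive such k is 15.

15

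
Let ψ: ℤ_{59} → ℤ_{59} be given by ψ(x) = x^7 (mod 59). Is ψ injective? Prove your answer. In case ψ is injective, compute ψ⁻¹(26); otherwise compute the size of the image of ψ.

Since 59 is prime, the nonzero elements of ℤ_{59} form a cyclic group of order 58.
As gcd(7, 58) = 1, raising to the 7th power is a bijection on this group: if u^7 ≡ v^7 then (uv^{−1})^7 = 1, and the only element of order dividing gcd(7, 58) = 1 is 1, so u = v.
With ψ(0) = 0 this makes ψ injective on all of ℤ_{59}, hence bijective (finite equal-size domain and codomain). In particular ψ is injective.
Since ψ is injective, we find the preimage of 26. The inverse of x ↦ x^7 on (ℤ_{59})^× is x ↦ x^25, because 7·25 = 175 = 3·58 + 1 ≡ 1 (mod 58) and x^{58} = 1 for x ≠ 0 (Fermat). So ψ⁻¹(26) = 26^25 mod 59.
Repeated squaring mod 59: 26^1 ≡ 26, 26^2 ≡ 26² = 676 ≡ 27, 26^4 ≡ 27² = 729 ≡ 21, 26^8 ≡ 21² = 441 ≡ 28, 26^16 ≡ 28² = 784 ≡ 17. Since 25 = 16 + 8 + 1, 26^25 ≡ 17·28·26: 17·28 = 476 ≡ 4, then 4·26 = 104 ≡ 45. So 26^25 ≡ 45 (mod 59).
Hence ψ⁻¹(26) = 45.

45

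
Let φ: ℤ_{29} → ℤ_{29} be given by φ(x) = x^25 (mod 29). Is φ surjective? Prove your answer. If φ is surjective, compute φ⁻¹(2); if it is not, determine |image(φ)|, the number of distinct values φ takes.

Since 29 is prime, the nonzero elements of ℤ_{29} form a cyclic group of order 28.
As gcd(25, 28) = 1, raising to the 25th power is a bijection on this group: if u^25 ≡ v^25 then (uv^{−1})^25 = 1, and the only element of order dividing gcd(25, 28) = 1 is 1, so u = v.
With φ(0) = 0 this makes φ injective on all of ℤ_{29}, hence bijective (finite equal-size domain and codomain). In particular φ is surjective.
Since φ is surjective, we find the preimage of 2. The inverse of x ↦ x^25 on (ℤ_{29})^× is x ↦ x^9, because 25·9 = 225 = 8·28 + 1 ≡ 1 (mod 28) and x^{28} = 1 for x ≠ 0 (Fermat). So φ⁻¹(2) = 2^9 mod 29.
Repeated squaring mod 29: 2^1 ≡ 2, 2^2 ≡ 2² = 4, 2^4 ≡ 4² = 16, 2^8 ≡ 16² = 256 ≡ 24. Since 9 = 8 + 1, 2^9 ≡ 24·2: 24·2 = 48 ≡ 19. So 2^9 ≡ 19 (mod 29).
Hence φ⁻¹(2) = 19.

19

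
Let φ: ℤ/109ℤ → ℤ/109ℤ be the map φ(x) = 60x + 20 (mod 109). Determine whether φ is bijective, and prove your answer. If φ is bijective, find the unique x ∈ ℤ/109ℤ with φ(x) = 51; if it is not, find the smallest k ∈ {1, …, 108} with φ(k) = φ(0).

75

Suppose φ(u) = φ(v) in ℤ/109ℤ. Then 60u + 20 ≡ 60v + 20 (mod 109), so 60(u − v) ≡ 0 (mod 109).
Since gcd(60, 109) = 1, 60 is invertible modulo 109, hence u − v ≡ 0 (mod 109), i.e. u = v.
We now compute 60⁻¹ mod 109 explicitly. Euclid's algorithm: 109 = 1·60 + 49, 60 = 1·49 + 11, 49 = 4·11 + 5, 11 = 2·5 + 1; back-substituting gives 1 = 20·60 − 11·109, so 60⁻¹ ≡ 20 (mod 109).
Then y ↦ 20(y − 20) is a two-sided inverse to φ, so every y ∈ ℤ/109ℤ has a preimage.
Thus φ is bijective.
Since φ is bijective, we compute φ⁻¹(51): solve 60x + 20 ≡ 51 (mod 109), i.e. 60x ≡ 31 (mod 109).
Multiplying by 60⁻¹ = 20 gives x ≡ 20·31 = 620 = 5·109 + 75 ≡ 75 (mod 109).
Check: φ(75) = 60·75 + 20 = 4520 = 41·109 + 51 ≡ 51 (mod 109).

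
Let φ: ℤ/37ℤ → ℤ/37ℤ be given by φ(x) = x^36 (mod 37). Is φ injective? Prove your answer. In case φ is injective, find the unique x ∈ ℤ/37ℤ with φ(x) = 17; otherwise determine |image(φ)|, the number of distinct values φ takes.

φ(1) = 1^36 = 1.
φ(2): Repeated squaring mod 37: 2^1 ≡ 2, 2^2 ≡ 2² = 4, 2^4 ≡ 4² = 16, 2^8 ≡ 16² = 256 ≡ 34, 2^16 ≡ 34² = 1156 ≡ 9, 2^32 ≡ 9² = 81 ≡ 7. Since 36 = 32 + 4, 2^36 ≡ 7·16: 7·16 = 112 ≡ 1. So 2^36 ≡ 1 (mod 37).
So φ(1) = φ(2) = 1 while 1 ≠ 2, hence φ is not injective.
Since φ is not injective, we determine |image(φ)|. Computing x^36 mod 37 for each x (by repeated squaring, reducing mod 37 at every step), the values φ(0), φ(1), …, φ(36) are: 0, 1, 1, 1, 1, 1, 1, 1, 1, 1, 1, 1, 1, 1, 1, 1, 1, 1, 1, 1, 1, 1, 1, 1, 1, 1, 1, 1, 1, 1, 1, 1, 1, 1, 1, 1, 1.
The distinct values are {0, 1}; there are 2 of them.

2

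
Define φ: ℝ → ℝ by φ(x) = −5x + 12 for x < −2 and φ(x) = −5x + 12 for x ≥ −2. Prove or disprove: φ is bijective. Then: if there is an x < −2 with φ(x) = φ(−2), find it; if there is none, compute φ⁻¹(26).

Both pieces are strictly decreasing (slopes −5 and −5), so each is injective on its own interval.
The left piece maps (−∞, −2) onto (22, ∞); the right piece maps [−2, ∞) onto (−∞, 22].
Since 22 = 22, the images partition ℝ: φ is injective and surjective, hence bijective.
Because the two images are disjoint, no x < −2 has φ(x) = φ(−2), so we compute φ⁻¹(26): 26 lies in (22, ∞), so solve −5x + 12 = 26: x = (26 − 12)/(−5) = −14/5.

-14/5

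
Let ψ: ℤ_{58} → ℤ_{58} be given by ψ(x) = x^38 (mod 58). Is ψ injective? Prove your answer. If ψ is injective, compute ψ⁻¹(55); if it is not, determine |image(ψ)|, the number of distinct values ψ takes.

ψ(28): Repeated squaring mod 58: 28^1 ≡ 28, 28^2 ≡ 28² = 784 ≡ 30, 28^4 ≡ 30² = 900 ≡ 30, 28^8 ≡ 30² = 900 ≡ 30, 28^16 ≡ 30² = 900 ≡ 30, 28^32 ≡ 30² = 900 ≡ 30. Since 38 = 32 + 4 + 2, 28^38 ≡ 30·30·30: 30·30 = 900 ≡ 30, then 30·30 = 900 ≡ 30. So 28^38 ≡ 30 (mod 58).
ψ(30): Repeated squaring mod 58: 30^1 ≡ 30, 30^2 ≡ 30² = 900 ≡ 30, 30^4 ≡ 30² = 900 ≡ 30, 30^8 ≡ 30² = 900 ≡ 30, 30^16 ≡ 30² = 900 ≡ 30, 30^32 ≡ 30² = 900 ≡ 30. Since 38 = 32 + 4 + 2, 30^38 ≡ 30·30·30: 30·30 = 900 ≡ 30, then 30·30 = 900 ≡ 30. So 30^38 ≡ 30 (mod 58).
So ψ(28) = ψ(30) = 30 while 28 ≠ 30, hence ψ is not injective.
Since ψ is not injective, we determine |image(ψ)|. Computing x^38 mod 58 for each x (by repeated squaring, reducing mod 58 at every step), the values ψ(0), ψ(1), …, ψ(57) are: 0, 1, 38, 5, 52, 49, 16, 53, 4, 25, 6, 51, 28, 7, 42, 13, 36, 57, 22, 35, 54, 33, 24, 45, 20, 23, 34, 9, 30, 29, 30, 9, 34, 23, 20, 45, 24, 33, 54, 35, 22, 57, 36, 13, 42, 7, 28, 51, 6, 25, 4, 53, 16, 49, 52, 5, 38, 1.
The distinct values are {0, 1, 4, 5, 6, 7, 9, 13, 16, 20, 22, 23, 24, 25, 28, 29, 30, 33, 34, 35, 36, 38, 42, 45, 49, 51, 52, 53, 54, 57}; there are 30 of them.

30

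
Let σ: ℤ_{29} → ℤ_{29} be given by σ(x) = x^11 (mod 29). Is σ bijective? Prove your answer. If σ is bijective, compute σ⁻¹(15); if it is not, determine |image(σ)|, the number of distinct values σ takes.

3

Since 29 is prime, the nonzero elements of ℤ_{29} form a cyclic group of order 28.
As gcd(11, 28) = 1, raising to the 11th power is a bijection on this group: if s^11 ≡ t^11 then (st^{−1})^11 = 1, and the only element of order dividing gcd(11, 28) = 1 is 1, so s = t.
With σ(0) = 0 this makes σ injective on all of ℤ_{29}, hence bijective (finite equal-size domain and codomain). In particular σ is bijective.
Since σ is bijective, we find the preimage of 15. The inverse of x ↦ x^11 on (ℤ_{29})^× is x ↦ x^23, because 11·23 = 253 = 9·28 + 1 ≡ 1 (mod 28) and x^{28} = 1 for x ≠ 0 (Fermat). So σ⁻¹(15) = 15^23 mod 29.
Repeated squaring mod 29: 15^1 ≡ 15, 15^2 ≡ 15² = 225 ≡ 22, 15^4 ≡ 22² = 484 ≡ 20, 15^8 ≡ 20² = 400 ≡ 23, 15^16 ≡ 23² = 529 ≡ 7. Since 23 = 16 + 4 + 2 + 1, 15^23 ≡ 7·20·22·15: 7·20 = 140 ≡ 24, then 24·22 = 528 ≡ 6, then 6·15 = 90 ≡ 3. So 15^23 ≡ 3 (mod 29).
Hence σ⁻¹(15) = 3.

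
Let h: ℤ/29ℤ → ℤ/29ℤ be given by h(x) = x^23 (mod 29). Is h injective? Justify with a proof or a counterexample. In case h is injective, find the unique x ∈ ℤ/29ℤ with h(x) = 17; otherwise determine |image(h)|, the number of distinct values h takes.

Since 29 is prime, the nonzero elements of ℤ/29ℤ form a cyclic group of order 28.
As gcd(23, 28) = 1, raising to the 23rd power is a bijection on this group: if x_1^23 ≡ x_2^23 then (x_1x_2^{−1})^23 = 1, and the only element of order dividing gcd(23, 28) = 1 is 1, so x_1 = x_2.
With h(0) = 0 this makes h injective on all of ℤ/29ℤ, hence bijective (finite equal-size domain and codomain). In particular h is injective.
Since h is injective, we find the preimage of 17. The inverse of x ↦ x^23 on (ℤ/29ℤ)^× is x ↦ x^11, because 23·11 = 253 = 9·28 + 1 ≡ 1 (mod 28) and x^{28} = 1 for x ≠ 0 (Fermat). So h⁻¹(17) = 17^11 mod 29.
Repeated squaring mod 29: 17^1 ≡ 17, 17^2 ≡ 17² = 289 ≡ 28, 17^4 ≡ 28² = 784 ≡ 1, 17^8 ≡ 1² = 1. Since 11 = 8 + 2 + 1, 17^11 ≡ 1·28·17: 1·28 = 28, then 28·17 = 476 ≡ 12. So 17^11 ≡ 12 (mod 29).
Hence h⁻¹(17) = 12.

12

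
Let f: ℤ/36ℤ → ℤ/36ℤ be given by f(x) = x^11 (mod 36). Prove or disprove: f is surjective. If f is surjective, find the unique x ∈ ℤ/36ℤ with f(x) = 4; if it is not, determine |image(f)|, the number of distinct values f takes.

f(0) = 0^11 = 0.
f(6): Repeated squaring mod 36: 6^1 ≡ 6, 6^2 ≡ 6² = 36 ≡ 0, 6^4 ≡ 0² = 0, 6^8 ≡ 0² = 0. Since 11 = 8 + 2 + 1, 6^11 ≡ 0·0·6: 0·0 = 0, then 0·6 = 0. So 6^11 ≡ 0 (mod 36).
So f(0) = f(6) = 0 while 0 ≠ 6, hence f is not injective.
A non-injective map from the 36-element set ℤ/36ℤ to itself takes at most 35 distinct values, so it cannot be surjective. Therefore f is not surjective.
Since f is not surjective, we determine |image(f)|. Computing x^11 mod 36 for each x (by repeated squaring, reducing mod 36 at every step), the values f(0), f(1), …, f(35) are: 0, 1, 32, 27, 16, 29, 0, 31, 8, 9, 28, 23, 0, 25, 20, 27, 4, 17, 0, 19, 32, 9, 16, 11, 0, 13, 8, 27, 28, 5, 0, 7, 20, 9, 4, 35.
The distinct values are {0, 1, 4, 5, 7, 8, 9, 11, 13, 16, 17, 19, 20, 23, 25, 27, 28, 29, 31, 32, 35}; there are 21 of them.

21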